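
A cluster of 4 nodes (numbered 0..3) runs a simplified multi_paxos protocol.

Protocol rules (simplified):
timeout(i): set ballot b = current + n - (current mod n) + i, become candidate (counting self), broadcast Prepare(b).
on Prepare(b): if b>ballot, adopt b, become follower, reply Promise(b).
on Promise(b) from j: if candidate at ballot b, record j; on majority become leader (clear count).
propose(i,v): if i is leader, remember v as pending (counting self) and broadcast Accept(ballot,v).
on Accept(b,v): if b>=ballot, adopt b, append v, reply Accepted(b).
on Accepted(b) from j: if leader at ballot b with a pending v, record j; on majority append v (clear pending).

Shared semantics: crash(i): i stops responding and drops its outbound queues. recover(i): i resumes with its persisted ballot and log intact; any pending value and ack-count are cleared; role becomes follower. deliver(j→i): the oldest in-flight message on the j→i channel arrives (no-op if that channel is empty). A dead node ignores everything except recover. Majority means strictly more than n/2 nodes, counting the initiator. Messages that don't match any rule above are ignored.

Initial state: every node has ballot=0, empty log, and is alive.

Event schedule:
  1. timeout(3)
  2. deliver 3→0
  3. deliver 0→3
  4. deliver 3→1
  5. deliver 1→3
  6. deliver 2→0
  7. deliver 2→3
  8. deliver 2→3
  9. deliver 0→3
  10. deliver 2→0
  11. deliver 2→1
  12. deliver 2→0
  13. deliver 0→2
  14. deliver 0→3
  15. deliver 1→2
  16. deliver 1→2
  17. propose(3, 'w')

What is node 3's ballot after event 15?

7

1. timeout(3):  <3:cand b7 ->
2. deliver 3→0:  <0:foll b7 ->
3. deliver 0→3:  nop
4. deliver 3→1:  <1:foll b7 ->
5. deliver 1→3:  <3:lead b7 ->
6. deliver 2→0:  nop
7. deliver 2→3:  nop
8. deliver 2→3:  nop
9. deliver 0→3:  nop
10. deliver 2→0:  nop
11. deliver 2→1:  nop
12. deliver 2→0:  nop
13. deliver 0→2:  nop
14. deliver 0→3:  nop
15. deliver 1→2:  nop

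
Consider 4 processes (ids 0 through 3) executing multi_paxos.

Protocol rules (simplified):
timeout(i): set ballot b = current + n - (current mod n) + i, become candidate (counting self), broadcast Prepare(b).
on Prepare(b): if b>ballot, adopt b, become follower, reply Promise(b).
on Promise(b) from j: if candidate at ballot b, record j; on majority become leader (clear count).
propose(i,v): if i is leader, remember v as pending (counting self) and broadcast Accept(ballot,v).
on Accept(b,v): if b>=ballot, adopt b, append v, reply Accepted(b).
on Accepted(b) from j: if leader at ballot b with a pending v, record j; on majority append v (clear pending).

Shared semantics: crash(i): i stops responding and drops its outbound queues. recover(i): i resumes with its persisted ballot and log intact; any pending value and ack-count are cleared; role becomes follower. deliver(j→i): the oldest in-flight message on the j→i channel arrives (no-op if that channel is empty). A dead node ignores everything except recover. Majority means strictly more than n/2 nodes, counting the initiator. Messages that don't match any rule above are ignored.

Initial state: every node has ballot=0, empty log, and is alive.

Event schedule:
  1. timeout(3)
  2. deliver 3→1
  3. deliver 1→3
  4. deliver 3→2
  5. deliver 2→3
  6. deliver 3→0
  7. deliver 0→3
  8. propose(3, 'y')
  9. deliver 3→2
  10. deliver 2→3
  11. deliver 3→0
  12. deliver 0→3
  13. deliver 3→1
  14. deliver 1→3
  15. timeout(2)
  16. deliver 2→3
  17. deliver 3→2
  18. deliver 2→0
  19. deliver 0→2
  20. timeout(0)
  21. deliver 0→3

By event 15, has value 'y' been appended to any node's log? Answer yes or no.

yes

step 1 timeout(3): 3={cand,b=7,log=-}
step 2 deliver 3→1: 1={foll,b=7,log=-}
step 3 deliver 1→3: —
step 4 deliver 3→2: 2={foll,b=7,log=-}
step 5 deliver 2→3: 3={lead,b=7,log=-}
step 6 deliver 3→0: 0={foll,b=7,log=-}
step 7 deliver 0→3: —
step 8 propose(3,'y'): —
step 9 deliver 3→2: 2={foll,b=7,log=y}
step 10 deliver 2→3: —
step 11 deliver 3→0: 0={foll,b=7,log=y}
step 12 deliver 0→3: 3={lead,b=7,log=y}
step 13 deliver 3→1: 1={foll,b=7,log=y}
step 14 deliver 1→3: —
step 15 timeout(2): 2={cand,b=10,log=y}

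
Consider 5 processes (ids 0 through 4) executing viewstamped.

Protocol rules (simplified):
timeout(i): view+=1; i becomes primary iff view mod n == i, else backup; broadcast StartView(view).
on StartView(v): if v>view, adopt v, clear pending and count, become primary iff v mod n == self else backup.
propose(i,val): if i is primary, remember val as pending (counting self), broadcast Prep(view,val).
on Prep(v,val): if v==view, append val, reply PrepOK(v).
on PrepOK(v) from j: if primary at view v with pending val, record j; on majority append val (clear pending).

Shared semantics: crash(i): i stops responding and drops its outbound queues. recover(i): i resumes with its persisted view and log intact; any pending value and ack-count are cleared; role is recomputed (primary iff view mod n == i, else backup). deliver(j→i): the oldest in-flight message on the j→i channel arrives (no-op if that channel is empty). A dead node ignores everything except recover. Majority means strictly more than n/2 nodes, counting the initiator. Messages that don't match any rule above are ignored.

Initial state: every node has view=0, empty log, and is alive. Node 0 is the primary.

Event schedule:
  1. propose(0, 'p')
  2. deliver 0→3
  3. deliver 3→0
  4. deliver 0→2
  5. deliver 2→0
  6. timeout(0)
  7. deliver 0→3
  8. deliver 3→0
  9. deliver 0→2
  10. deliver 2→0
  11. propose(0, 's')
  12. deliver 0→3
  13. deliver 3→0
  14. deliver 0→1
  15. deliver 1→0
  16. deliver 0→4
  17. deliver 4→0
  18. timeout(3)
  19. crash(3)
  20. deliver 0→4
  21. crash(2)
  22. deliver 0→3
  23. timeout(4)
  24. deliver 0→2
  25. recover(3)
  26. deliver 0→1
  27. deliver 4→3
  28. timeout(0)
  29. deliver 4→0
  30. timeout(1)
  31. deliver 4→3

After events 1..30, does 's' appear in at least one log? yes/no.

no

after 1 — propose(0,'p'): ·
after 2 — deliver 0→3: n3:back/v0/[p]
after 3 — deliver 3→0: ·
after 4 — deliver 0→2: n2:back/v0/[p]
after 5 — deliver 2→0: n0:prim/v0/[p]
after 6 — timeout(0): n0:back/v1/[p]
after 7 — deliver 0→3: n3:back/v1/[p]
after 8 — deliver 3→0: ·
after 9 — deliver 0→2: n2:back/v1/[p]
after 10 — deliver 2→0: ·
after 11 — propose(0,'s'): ·
after 12 — deliver 0→3: ·
after 13 — deliver 3→0: ·
after 14 — deliver 0→1: n1:back/v0/[p]
after 15 — deliver 1→0: ·
after 16 — deliver 0→4: n4:back/v0/[p]
after 17 — deliver 4→0: ·
after 18 — timeout(3): n3:back/v2/[p]
after 19 — crash(3): n3:✗back/v2/[p]
after 20 — deliver 0→4: n4:back/v1/[p]
after 21 — crash(2): n2:✗back/v1/[p]
after 22 — deliver 0→3: ·
after 23 — timeout(4): n4:back/v2/[p]
after 24 — deliver 0→2: ·
after 25 — recover(3): n3:back/v2/[p]
after 26 — deliver 0→1: n1:prim/v1/[p]
after 27 — deliver 4→3: ·
after 28 — timeout(0): n0:back/v2/[p]
after 29 — deliver 4→0: ·
after 30 — timeout(1): n1:back/v2/[p]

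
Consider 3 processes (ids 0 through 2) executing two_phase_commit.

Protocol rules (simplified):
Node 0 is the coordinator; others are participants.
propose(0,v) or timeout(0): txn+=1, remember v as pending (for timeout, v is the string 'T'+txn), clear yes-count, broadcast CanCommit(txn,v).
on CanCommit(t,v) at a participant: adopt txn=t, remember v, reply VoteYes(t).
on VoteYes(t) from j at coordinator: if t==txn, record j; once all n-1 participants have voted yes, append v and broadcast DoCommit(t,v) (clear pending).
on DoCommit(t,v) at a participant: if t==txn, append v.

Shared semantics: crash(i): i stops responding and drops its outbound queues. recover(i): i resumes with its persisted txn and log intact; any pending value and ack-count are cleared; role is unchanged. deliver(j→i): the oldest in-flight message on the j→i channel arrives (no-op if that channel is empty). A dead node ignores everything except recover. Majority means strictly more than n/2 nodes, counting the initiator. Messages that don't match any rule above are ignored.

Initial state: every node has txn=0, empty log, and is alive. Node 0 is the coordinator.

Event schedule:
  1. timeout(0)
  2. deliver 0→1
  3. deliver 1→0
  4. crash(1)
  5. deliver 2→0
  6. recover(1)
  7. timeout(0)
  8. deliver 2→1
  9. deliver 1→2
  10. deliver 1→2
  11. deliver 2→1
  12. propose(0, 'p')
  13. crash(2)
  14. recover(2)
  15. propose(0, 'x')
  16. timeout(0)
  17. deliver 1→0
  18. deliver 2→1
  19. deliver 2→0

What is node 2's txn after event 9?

e1 timeout(0): 0[coor,t=1,-]
e2 deliver 0→1: 1[part,t=1,-]
e3 deliver 1→0: ·
e4 crash(1): 1[✗part,t=1,-]
e5 deliver 2→0: ·
e6 recover(1): 1[part,t=1,-]
e7 timeout(0): 0[coor,t=2,-]
e8 deliver 2→1: ·
e9 deliver 1→2: ·

0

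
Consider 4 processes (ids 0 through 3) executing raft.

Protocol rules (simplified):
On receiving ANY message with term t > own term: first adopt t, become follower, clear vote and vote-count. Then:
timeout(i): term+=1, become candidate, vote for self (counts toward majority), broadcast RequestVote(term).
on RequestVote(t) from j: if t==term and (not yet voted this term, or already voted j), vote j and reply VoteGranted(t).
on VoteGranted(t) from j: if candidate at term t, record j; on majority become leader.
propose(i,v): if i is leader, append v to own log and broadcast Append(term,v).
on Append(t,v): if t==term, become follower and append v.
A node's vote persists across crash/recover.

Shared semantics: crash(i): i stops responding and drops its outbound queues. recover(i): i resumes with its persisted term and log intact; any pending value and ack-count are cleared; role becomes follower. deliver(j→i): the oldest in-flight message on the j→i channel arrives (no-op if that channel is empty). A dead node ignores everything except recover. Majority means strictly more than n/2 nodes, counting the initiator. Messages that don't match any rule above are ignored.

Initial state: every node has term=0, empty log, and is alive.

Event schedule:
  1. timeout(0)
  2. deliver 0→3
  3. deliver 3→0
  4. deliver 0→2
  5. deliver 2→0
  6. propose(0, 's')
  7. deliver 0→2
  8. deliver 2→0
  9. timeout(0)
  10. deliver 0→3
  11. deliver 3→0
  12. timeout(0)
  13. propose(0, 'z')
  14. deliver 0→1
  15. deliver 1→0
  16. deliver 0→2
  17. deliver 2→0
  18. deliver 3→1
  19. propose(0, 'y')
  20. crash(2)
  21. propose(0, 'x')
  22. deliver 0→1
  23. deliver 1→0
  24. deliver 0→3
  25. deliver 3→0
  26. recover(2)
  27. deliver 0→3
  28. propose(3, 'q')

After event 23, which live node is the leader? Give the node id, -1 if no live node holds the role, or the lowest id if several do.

-1

1. timeout(0):  <0:cand t1 ->
2. deliver 0→3:  <3:foll t1 ->
3. deliver 3→0:  nop
4. deliver 0→2:  <2:foll t1 ->
5. deliver 2→0:  <0:lead t1 ->
6. propose(0,'s'):  <0:lead t1 s>
7. deliver 0→2:  <2:foll t1 s>
8. deliver 2→0:  nop
9. timeout(0):  <0:cand t2 s>
10. deliver 0→3:  <3:foll t1 s>
11. deliver 3→0:  nop
12. timeout(0):  <0:cand t3 s>
13. propose(0,'z'):  nop
14. deliver 0→1:  <1:foll t1 ->
15. deliver 1→0:  nop
16. deliver 0→2:  <2:foll t2 s>
17. deliver 2→0:  nop
18. deliver 3→1:  nop
19. propose(0,'y'):  nop
20. crash(2):  <2:✗foll t2 s>
21. propose(0,'x'):  nop
22. deliver 0→1:  <1:foll t1 s>
23. deliver 1→0:  nop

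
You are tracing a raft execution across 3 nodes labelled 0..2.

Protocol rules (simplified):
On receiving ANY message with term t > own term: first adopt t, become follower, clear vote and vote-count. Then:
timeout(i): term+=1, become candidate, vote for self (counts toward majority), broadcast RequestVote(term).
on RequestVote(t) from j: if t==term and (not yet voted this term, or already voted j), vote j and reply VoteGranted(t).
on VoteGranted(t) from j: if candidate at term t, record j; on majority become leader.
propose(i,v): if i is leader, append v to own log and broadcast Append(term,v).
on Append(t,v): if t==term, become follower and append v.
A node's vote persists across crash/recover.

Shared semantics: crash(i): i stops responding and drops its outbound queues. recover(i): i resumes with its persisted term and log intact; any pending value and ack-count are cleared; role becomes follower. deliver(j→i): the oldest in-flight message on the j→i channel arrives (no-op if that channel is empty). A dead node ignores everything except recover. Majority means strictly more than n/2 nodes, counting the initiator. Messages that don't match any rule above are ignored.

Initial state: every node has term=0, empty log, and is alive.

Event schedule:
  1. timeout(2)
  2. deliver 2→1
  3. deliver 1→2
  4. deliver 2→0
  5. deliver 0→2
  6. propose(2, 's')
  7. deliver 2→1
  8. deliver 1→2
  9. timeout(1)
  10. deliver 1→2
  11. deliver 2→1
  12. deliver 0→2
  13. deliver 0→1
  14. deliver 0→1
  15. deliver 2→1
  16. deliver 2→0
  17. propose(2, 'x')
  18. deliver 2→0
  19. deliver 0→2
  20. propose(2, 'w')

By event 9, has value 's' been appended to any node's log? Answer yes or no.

step 1 timeout(2): 2={cand,t=1,log=-}
step 2 deliver 2→1: 1={foll,t=1,log=-}
step 3 deliver 1→2: 2={lead,t=1,log=-}
step 4 deliver 2→0: 0={foll,t=1,log=-}
step 5 deliver 0→2: —
step 6 propose(2,'s'): 2={lead,t=1,log=s}
step 7 deliver 2→1: 1={foll,t=1,log=s}
step 8 deliver 1→2: —
step 9 timeout(1): 1={cand,t=2,log=s}

yes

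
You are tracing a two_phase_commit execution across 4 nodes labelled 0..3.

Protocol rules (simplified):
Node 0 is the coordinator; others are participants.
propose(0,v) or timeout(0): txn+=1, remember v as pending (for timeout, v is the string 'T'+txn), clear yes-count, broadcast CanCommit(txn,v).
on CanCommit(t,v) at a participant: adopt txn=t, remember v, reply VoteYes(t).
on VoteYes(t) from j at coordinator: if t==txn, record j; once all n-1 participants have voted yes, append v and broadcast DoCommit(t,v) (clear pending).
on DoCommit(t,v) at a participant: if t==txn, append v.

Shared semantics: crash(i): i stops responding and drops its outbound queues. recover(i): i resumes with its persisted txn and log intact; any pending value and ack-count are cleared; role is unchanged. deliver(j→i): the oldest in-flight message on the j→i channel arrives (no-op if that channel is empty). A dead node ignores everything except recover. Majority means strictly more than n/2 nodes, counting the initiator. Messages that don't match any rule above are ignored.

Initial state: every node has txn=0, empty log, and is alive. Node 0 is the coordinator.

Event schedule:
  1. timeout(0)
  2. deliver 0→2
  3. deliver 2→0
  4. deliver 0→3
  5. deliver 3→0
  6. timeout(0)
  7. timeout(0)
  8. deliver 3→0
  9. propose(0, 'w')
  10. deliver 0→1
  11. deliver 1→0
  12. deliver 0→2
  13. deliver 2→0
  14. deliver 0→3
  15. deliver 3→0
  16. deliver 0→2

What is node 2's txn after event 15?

2

after 1 — timeout(0): n0:coor/t1/[-]
after 2 — deliver 0→2: n2:part/t1/[-]
after 3 — deliver 2→0: ·
after 4 — deliver 0→3: n3:part/t1/[-]
after 5 — deliver 3→0: ·
after 6 — timeout(0): n0:coor/t2/[-]
after 7 — timeout(0): n0:coor/t3/[-]
after 8 — deliver 3→0: ·
after 9 — propose(0,'w'): n0:coor/t4/[-]
after 10 — deliver 0→1: n1:part/t1/[-]
after 11 — deliver 1→0: ·
after 12 — deliver 0→2: n2:part/t2/[-]
after 13 — deliver 2→0: ·
after 14 — deliver 0→3: n3:part/t2/[-]
after 15 — deliver 3→0: ·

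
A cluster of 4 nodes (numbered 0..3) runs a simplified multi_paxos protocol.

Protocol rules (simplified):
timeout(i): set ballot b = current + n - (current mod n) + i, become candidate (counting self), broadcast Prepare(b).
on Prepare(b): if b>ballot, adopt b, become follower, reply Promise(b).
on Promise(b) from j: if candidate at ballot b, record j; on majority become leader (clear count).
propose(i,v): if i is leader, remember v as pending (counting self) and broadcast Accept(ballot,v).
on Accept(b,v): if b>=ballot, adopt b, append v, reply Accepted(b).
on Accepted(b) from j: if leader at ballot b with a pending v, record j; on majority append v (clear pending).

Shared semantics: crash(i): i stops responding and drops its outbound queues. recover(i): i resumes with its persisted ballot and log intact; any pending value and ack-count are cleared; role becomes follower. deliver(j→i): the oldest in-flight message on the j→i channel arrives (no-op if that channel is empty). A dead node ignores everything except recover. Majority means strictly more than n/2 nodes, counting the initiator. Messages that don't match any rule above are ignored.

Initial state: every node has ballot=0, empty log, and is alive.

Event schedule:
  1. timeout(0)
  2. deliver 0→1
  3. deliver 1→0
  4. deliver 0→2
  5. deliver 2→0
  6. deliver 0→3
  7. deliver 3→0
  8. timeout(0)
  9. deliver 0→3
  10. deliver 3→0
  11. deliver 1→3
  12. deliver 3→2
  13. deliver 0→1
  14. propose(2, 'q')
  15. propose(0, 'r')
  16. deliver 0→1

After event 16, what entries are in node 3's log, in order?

empty

after 1 — timeout(0): n0:cand/b4/[-]
after 2 — deliver 0→1: n1:foll/b4/[-]
after 3 — deliver 1→0: ·
after 4 — deliver 0→2: n2:foll/b4/[-]
after 5 — deliver 2→0: n0:lead/b4/[-]
after 6 — deliver 0→3: n3:foll/b4/[-]
after 7 — deliver 3→0: ·
after 8 — timeout(0): n0:cand/b8/[-]
after 9 — deliver 0→3: n3:foll/b8/[-]
after 10 — deliver 3→0: ·
after 11 — deliver 1→3: ·
after 12 — deliver 3→2: ·
after 13 — deliver 0→1: n1:foll/b8/[-]
after 14 — propose(2,'q'): ·
after 15 — propose(0,'r'): ·
after 16 — deliver 0→1: ·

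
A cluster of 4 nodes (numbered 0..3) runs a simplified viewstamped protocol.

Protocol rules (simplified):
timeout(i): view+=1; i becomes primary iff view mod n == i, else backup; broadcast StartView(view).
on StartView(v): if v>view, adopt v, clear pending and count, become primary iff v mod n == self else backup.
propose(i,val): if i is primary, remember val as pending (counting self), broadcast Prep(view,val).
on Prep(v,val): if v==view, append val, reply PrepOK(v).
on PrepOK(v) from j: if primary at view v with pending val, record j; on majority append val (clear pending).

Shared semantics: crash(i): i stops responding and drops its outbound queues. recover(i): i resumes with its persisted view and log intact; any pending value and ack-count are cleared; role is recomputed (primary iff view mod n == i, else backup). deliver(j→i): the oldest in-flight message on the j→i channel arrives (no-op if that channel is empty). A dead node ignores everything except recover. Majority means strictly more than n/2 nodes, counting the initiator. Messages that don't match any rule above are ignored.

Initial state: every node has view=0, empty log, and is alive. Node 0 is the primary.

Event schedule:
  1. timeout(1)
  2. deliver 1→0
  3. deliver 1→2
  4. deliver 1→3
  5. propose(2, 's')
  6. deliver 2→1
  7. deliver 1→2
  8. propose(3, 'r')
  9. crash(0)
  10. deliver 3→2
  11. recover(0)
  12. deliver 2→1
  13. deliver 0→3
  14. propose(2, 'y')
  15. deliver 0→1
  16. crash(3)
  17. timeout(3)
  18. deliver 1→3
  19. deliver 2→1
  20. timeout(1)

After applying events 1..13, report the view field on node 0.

1

after 1 — timeout(1): n1:prim/v1/[-]
after 2 — deliver 1→0: n0:back/v1/[-]
after 3 — deliver 1→2: n2:back/v1/[-]
after 4 — deliver 1→3: n3:back/v1/[-]
after 5 — propose(2,'s'): ·
after 6 — deliver 2→1: ·
after 7 — deliver 1→2: ·
after 8 — propose(3,'r'): ·
after 9 — crash(0): n0:✗back/v1/[-]
after 10 — deliver 3→2: ·
after 11 — recover(0): n0:back/v1/[-]
after 12 — deliver 2→1: ·
after 13 — deliver 0→3: ·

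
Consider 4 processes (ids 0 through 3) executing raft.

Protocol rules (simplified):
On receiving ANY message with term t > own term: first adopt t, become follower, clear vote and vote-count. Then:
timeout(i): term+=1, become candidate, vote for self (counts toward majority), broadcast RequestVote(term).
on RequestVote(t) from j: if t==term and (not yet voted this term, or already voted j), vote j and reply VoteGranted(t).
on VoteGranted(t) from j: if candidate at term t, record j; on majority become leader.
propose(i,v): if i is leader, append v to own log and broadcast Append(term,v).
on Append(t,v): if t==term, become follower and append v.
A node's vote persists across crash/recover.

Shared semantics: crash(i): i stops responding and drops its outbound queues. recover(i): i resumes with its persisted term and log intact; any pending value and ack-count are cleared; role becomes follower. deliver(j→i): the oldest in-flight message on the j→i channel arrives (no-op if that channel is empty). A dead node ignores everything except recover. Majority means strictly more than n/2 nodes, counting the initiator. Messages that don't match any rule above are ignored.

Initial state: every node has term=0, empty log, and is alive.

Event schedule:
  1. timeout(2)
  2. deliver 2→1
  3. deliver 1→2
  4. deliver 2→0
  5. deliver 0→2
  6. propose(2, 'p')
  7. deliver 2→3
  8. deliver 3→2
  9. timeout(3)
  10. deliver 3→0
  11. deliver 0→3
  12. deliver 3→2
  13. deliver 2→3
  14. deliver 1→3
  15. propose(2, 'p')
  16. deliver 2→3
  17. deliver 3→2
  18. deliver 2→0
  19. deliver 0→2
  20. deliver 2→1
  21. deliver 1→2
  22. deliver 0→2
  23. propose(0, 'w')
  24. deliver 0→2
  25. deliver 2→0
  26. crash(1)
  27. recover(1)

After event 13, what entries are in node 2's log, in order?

step 1 timeout(2): 2={cand,t=1,log=-}
step 2 deliver 2→1: 1={foll,t=1,log=-}
step 3 deliver 1→2: —
step 4 deliver 2→0: 0={foll,t=1,log=-}
step 5 deliver 0→2: 2={lead,t=1,log=-}
step 6 propose(2,'p'): 2={lead,t=1,log=p}
step 7 deliver 2→3: 3={foll,t=1,log=-}
step 8 deliver 3→2: —
step 9 timeout(3): 3={cand,t=2,log=-}
step 10 deliver 3→0: 0={foll,t=2,log=-}
step 11 deliver 0→3: —
step 12 deliver 3→2: 2={foll,t=2,log=p}
step 13 deliver 2→3: —

p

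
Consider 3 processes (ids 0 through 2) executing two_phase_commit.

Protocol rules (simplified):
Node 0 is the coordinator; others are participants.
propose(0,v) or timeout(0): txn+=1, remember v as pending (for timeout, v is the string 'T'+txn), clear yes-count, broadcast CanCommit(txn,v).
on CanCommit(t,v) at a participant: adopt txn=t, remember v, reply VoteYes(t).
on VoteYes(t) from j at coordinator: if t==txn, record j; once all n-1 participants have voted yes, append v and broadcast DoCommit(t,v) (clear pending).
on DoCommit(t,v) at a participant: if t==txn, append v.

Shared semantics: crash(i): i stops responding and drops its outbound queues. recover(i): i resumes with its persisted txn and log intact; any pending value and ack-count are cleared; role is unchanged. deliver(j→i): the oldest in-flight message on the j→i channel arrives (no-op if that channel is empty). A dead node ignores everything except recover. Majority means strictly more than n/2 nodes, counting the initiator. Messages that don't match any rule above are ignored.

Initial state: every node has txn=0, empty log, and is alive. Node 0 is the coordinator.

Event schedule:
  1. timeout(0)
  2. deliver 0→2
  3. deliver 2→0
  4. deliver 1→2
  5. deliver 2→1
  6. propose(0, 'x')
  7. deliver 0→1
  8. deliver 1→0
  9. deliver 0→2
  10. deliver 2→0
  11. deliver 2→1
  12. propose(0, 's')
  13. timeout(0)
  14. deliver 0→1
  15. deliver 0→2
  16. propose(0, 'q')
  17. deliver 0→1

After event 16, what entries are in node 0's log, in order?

step 1 timeout(0): 0={coor,t=1,log=-}
step 2 deliver 0→2: 2={part,t=1,log=-}
step 3 deliver 2→0: —
step 4 deliver 1→2: —
step 5 deliver 2→1: —
step 6 propose(0,'x'): 0={coor,t=2,log=-}
step 7 deliver 0→1: 1={part,t=1,log=-}
step 8 deliver 1→0: —
step 9 deliver 0→2: 2={part,t=2,log=-}
step 10 deliver 2→0: —
step 11 deliver 2→1: —
step 12 propose(0,'s'): 0={coor,t=3,log=-}
step 13 timeout(0): 0={coor,t=4,log=-}
step 14 deliver 0→1: 1={part,t=2,log=-}
step 15 deliver 0→2: 2={part,t=3,log=-}
step 16 propose(0,'q'): 0={coor,t=5,log=-}

empty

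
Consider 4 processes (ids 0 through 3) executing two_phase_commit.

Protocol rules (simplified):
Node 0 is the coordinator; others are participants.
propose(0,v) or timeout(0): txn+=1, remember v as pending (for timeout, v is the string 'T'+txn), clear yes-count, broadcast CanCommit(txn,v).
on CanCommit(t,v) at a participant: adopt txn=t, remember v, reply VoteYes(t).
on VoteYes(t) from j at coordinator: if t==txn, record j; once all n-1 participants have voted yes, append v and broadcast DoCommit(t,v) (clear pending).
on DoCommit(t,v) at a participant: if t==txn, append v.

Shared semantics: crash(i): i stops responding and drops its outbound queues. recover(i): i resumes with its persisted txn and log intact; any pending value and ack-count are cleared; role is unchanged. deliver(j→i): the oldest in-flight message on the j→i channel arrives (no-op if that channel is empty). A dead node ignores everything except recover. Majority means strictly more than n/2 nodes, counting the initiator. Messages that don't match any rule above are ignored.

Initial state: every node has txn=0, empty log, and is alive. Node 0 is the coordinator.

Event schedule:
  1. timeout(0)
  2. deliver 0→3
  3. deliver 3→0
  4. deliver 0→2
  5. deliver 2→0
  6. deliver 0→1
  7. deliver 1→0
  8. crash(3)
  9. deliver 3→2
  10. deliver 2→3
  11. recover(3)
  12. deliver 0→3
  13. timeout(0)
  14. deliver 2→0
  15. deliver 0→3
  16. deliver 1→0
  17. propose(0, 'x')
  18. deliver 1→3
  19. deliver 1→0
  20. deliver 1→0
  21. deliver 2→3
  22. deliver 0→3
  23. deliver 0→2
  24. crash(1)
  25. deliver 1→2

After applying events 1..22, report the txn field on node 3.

3

after 1 — timeout(0): n0:coor/t1/[-]
after 2 — deliver 0→3: n3:part/t1/[-]
after 3 — deliver 3→0: ·
after 4 — deliver 0→2: n2:part/t1/[-]
after 5 — deliver 2→0: ·
after 6 — deliver 0→1: n1:part/t1/[-]
after 7 — deliver 1→0: n0:coor/t1/[T1]
after 8 — crash(3): n3:✗part/t1/[-]
after 9 — deliver 3→2: ·
after 10 — deliver 2→3: ·
after 11 — recover(3): n3:part/t1/[-]
after 12 — deliver 0→3: n3:part/t1/[T1]
after 13 — timeout(0): n0:coor/t2/[T1]
after 14 — deliver 2→0: ·
after 15 — deliver 0→3: n3:part/t2/[T1]
after 16 — deliver 1→0: ·
after 17 — propose(0,'x'): n0:coor/t3/[T1]
after 18 — deliver 1→3: ·
after 19 — deliver 1→0: ·
after 20 — deliver 1→0: ·
after 21 — deliver 2→3: ·
after 22 — deliver 0→3: n3:part/t3/[T1]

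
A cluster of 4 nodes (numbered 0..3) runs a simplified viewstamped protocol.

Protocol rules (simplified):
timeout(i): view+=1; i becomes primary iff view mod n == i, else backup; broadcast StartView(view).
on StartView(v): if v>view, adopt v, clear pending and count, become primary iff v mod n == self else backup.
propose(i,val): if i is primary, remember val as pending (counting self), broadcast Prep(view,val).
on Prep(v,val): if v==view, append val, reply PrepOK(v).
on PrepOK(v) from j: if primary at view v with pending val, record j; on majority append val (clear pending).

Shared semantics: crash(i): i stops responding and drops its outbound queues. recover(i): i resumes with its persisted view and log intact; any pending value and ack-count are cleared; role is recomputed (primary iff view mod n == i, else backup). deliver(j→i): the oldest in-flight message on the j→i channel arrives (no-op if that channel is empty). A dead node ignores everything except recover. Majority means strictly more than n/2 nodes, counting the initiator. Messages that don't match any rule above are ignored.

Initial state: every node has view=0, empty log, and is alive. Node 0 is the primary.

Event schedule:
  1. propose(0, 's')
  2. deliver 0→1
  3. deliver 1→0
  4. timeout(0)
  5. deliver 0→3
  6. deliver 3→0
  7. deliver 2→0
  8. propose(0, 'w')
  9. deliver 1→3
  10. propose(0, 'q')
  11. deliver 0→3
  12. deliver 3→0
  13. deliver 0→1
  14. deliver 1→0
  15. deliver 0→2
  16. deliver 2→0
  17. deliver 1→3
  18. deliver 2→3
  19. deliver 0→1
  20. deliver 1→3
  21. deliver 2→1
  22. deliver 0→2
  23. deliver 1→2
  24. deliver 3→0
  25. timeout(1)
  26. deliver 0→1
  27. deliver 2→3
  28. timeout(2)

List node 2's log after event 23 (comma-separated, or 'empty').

s

[1] propose(0,'s') → ∅
[2] deliver 0→1 → N1(back v0 [s])
[3] deliver 1→0 → ∅
[4] timeout(0) → N0(back v1 [-])
[5] deliver 0→3 → N3(back v0 [s])
[6] deliver 3→0 → ∅
[7] deliver 2→0 → ∅
[8] propose(0,'w') → ∅
[9] deliver 1→3 → ∅
[10] propose(0,'q') → ∅
[11] deliver 0→3 → N3(back v1 [s])
[12] deliver 3→0 → ∅
[13] deliver 0→1 → N1(prim v1 [s])
[14] deliver 1→0 → ∅
[15] deliver 0→2 → N2(back v0 [s])
[16] deliver 2→0 → ∅
[17] deliver 1→3 → ∅
[18] deliver 2→3 → ∅
[19] deliver 0→1 → ∅
[20] deliver 1→3 → ∅
[21] deliver 2→1 → ∅
[22] deliver 0→2 → N2(back v1 [s])
[23] deliver 1→2 → ∅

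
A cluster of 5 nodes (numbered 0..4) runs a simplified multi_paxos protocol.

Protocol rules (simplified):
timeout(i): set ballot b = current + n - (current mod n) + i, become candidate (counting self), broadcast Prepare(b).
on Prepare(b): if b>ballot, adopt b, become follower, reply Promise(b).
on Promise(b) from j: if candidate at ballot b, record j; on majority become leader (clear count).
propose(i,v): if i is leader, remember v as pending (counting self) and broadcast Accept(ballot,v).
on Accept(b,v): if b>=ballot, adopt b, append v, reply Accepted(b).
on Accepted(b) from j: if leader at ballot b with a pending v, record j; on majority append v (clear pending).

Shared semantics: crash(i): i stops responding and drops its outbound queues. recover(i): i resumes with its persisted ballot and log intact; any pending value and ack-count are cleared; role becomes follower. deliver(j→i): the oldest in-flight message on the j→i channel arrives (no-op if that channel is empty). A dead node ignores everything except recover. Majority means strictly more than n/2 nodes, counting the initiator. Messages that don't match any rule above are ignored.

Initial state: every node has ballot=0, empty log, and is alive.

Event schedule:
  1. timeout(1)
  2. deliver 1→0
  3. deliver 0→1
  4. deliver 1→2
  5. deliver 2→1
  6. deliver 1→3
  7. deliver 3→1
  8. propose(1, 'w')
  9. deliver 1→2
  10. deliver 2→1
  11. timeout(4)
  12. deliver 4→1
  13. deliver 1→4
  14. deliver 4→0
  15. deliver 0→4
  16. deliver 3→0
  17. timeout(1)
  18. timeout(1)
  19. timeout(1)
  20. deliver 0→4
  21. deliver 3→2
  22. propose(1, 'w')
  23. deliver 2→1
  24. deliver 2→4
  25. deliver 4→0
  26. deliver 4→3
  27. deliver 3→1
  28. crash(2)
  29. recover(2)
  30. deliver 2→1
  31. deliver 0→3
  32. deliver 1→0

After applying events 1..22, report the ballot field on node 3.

6

step 1 timeout(1): 1={cand,b=6,log=-}
step 2 deliver 1→0: 0={foll,b=6,log=-}
step 3 deliver 0→1: —
step 4 deliver 1→2: 2={foll,b=6,log=-}
step 5 deliver 2→1: 1={lead,b=6,log=-}
step 6 deliver 1→3: 3={foll,b=6,log=-}
step 7 deliver 3→1: —
step 8 propose(1,'w'): —
step 9 deliver 1→2: 2={foll,b=6,log=w}
step 10 deliver 2→1: —
step 11 timeout(4): 4={cand,b=9,log=-}
step 12 deliver 4→1: 1={foll,b=9,log=-}
step 13 deliver 1→4: —
step 14 deliver 4→0: 0={foll,b=9,log=-}
step 15 deliver 0→4: —
step 16 deliver 3→0: —
step 17 timeout(1): 1={cand,b=11,log=-}
step 18 timeout(1): 1={cand,b=16,log=-}
step 19 timeout(1): 1={cand,b=21,log=-}
step 20 deliver 0→4: —
step 21 deliver 3→2: —
step 22 propose(1,'w'): —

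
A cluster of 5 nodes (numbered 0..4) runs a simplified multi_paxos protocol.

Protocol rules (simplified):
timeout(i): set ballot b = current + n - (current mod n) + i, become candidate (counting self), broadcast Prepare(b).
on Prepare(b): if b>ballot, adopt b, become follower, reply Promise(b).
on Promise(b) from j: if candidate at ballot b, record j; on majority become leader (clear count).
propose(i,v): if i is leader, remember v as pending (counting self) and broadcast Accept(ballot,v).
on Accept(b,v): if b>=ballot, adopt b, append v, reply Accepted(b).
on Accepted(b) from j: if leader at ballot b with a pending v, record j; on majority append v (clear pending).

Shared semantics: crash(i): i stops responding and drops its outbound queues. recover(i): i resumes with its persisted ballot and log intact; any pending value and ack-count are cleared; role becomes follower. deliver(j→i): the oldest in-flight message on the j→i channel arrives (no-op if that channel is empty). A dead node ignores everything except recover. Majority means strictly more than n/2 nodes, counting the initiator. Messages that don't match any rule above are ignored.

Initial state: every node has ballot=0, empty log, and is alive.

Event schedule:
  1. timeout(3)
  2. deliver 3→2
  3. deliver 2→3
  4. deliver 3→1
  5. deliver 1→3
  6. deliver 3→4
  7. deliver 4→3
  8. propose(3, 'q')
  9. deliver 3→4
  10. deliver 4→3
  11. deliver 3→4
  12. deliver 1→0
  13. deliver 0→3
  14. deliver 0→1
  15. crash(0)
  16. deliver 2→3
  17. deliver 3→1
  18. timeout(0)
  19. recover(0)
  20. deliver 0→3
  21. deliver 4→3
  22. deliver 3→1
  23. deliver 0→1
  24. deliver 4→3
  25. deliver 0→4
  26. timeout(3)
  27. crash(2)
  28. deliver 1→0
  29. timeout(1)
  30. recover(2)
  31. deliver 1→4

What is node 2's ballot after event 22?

step 1 timeout(3): 3={cand,b=8,log=-}
step 2 deliver 3→2: 2={foll,b=8,log=-}
step 3 deliver 2→3: —
step 4 deliver 3→1: 1={foll,b=8,log=-}
step 5 deliver 1→3: 3={lead,b=8,log=-}
step 6 deliver 3→4: 4={foll,b=8,log=-}
step 7 deliver 4→3: —
step 8 propose(3,'q'): —
step 9 deliver 3→4: 4={foll,b=8,log=q}
step 10 deliver 4→3: —
step 11 deliver 3→4: —
step 12 deliver 1→0: —
step 13 deliver 0→3: —
step 14 deliver 0→1: —
step 15 crash(0): 0={✗foll,b=0,log=-}
step 16 deliver 2→3: —
step 17 deliver 3→1: 1={foll,b=8,log=q}
step 18 timeout(0): —
step 19 recover(0): 0={foll,b=0,log=-}
step 20 deliver 0→3: —
step 21 deliver 4→3: —
step 22 deliver 3→1: —

8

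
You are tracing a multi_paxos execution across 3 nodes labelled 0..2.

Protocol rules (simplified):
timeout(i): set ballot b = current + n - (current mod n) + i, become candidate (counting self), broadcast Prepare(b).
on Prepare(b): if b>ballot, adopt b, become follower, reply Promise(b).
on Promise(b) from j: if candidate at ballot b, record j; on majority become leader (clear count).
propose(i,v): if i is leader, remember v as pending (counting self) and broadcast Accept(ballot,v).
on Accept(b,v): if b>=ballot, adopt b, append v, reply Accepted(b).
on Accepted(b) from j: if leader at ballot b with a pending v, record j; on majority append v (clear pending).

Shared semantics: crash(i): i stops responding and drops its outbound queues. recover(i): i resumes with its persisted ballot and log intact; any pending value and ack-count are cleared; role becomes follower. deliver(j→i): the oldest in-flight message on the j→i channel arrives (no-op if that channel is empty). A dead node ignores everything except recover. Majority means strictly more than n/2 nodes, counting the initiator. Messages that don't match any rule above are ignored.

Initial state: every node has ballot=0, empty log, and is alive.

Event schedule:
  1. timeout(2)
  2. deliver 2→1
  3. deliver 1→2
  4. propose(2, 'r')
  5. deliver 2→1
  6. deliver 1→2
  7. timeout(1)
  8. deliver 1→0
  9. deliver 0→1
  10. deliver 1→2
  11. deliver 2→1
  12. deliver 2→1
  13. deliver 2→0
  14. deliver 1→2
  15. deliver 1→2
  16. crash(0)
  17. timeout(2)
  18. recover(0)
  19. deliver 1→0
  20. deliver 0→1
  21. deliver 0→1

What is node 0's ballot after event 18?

7

[1] timeout(2) → N2(cand b5 [-])
[2] deliver 2→1 → N1(foll b5 [-])
[3] deliver 1→2 → N2(lead b5 [-])
[4] propose(2,'r') → ∅
[5] deliver 2→1 → N1(foll b5 [r])
[6] deliver 1→2 → N2(lead b5 [r])
[7] timeout(1) → N1(cand b7 [r])
[8] deliver 1→0 → N0(foll b7 [-])
[9] deliver 0→1 → N1(lead b7 [r])
[10] deliver 1→2 → N2(foll b7 [r])
[11] deliver 2→1 → ∅
[12] deliver 2→1 → ∅
[13] deliver 2→0 → ∅
[14] deliver 1→2 → ∅
[15] deliver 1→2 → ∅
[16] crash(0) → N0(✗foll b7 [-])
[17] timeout(2) → N2(cand b11 [r])
[18] recover(0) → N0(foll b7 [-])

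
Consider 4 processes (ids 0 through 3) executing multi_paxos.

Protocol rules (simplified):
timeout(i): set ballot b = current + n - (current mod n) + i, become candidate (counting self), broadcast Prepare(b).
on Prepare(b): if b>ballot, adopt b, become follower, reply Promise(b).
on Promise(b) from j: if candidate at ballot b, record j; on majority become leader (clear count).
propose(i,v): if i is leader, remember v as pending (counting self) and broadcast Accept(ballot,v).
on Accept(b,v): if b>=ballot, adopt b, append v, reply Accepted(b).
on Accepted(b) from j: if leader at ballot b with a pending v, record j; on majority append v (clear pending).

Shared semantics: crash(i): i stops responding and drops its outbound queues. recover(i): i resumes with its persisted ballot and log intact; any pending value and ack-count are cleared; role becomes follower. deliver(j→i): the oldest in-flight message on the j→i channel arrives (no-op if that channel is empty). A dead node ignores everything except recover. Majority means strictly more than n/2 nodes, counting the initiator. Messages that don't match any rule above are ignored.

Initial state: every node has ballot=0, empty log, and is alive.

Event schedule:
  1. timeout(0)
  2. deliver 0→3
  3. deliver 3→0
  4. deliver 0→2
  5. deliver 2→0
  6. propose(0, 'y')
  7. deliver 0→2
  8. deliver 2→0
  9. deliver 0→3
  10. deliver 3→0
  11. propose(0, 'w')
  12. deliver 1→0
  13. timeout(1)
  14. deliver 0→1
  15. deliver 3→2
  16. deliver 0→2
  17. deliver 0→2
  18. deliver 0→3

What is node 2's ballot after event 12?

4

step 1 timeout(0): 0={cand,b=4,log=-}
step 2 deliver 0→3: 3={foll,b=4,log=-}
step 3 deliver 3→0: —
step 4 deliver 0→2: 2={foll,b=4,log=-}
step 5 deliver 2→0: 0={lead,b=4,log=-}
step 6 propose(0,'y'): —
step 7 deliver 0→2: 2={foll,b=4,log=y}
step 8 deliver 2→0: —
step 9 deliver 0→3: 3={foll,b=4,log=y}
step 10 deliver 3→0: 0={lead,b=4,log=y}
step 11 propose(0,'w'): —
step 12 deliver 1→0: —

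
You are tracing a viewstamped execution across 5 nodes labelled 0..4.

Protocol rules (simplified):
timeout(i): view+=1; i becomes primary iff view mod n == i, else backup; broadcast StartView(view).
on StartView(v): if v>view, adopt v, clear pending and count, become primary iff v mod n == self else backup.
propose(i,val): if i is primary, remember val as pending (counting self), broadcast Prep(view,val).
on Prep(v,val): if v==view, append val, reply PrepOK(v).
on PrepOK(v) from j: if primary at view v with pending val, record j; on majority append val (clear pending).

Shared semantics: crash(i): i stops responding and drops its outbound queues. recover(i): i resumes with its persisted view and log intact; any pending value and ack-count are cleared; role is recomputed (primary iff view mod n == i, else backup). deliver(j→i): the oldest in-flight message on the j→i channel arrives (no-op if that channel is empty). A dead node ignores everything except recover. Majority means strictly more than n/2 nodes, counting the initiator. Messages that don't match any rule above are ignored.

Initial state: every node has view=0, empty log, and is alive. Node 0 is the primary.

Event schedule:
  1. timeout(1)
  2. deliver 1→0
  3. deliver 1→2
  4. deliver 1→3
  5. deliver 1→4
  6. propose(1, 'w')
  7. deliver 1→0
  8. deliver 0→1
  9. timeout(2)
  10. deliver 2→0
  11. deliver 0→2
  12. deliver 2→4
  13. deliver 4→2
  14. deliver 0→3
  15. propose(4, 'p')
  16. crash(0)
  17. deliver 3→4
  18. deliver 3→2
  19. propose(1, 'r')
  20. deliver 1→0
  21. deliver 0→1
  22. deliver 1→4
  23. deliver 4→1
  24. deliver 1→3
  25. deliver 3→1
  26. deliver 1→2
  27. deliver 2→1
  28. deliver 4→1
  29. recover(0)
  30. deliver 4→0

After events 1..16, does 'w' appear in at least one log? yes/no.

after 1 — timeout(1): n1:prim/v1/[-]
after 2 — deliver 1→0: n0:back/v1/[-]
after 3 — deliver 1→2: n2:back/v1/[-]
after 4 — deliver 1→3: n3:back/v1/[-]
after 5 — deliver 1→4: n4:back/v1/[-]
after 6 — propose(1,'w'): ·
after 7 — deliver 1→0: n0:back/v1/[w]
after 8 — deliver 0→1: ·
after 9 — timeout(2): n2:prim/v2/[-]
after 10 — deliver 2→0: n0:back/v2/[w]
after 11 — deliver 0→2: ·
after 12 — deliver 2→4: n4:back/v2/[-]
after 13 — deliver 4→2: ·
after 14 — deliver 0→3: ·
after 15 — propose(4,'p'): ·
after 16 — crash(0): n0:✗back/v2/[w]

yes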